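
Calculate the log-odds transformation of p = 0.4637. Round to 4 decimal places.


The odds are p/(1-p) = 0.4637 / 0.5363 = 0.8646.
logit(p) = ln(0.8646) = -0.1455.

-0.1455


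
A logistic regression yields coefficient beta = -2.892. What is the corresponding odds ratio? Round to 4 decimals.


exp(-2.892) = 0.0555.
So the odds ratio is 0.0555.

0.0555


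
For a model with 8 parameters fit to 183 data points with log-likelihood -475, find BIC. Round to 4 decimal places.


ln(183) = 5.209486.
k * ln(n) = 8 * 5.209486 = 41.675888.
-2L = 950.
BIC = 41.675888 + 950 = 991.675888, which rounds to 991.6759.

991.6759


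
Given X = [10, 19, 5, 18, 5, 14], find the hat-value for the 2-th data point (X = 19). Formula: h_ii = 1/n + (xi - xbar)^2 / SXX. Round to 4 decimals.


n = 6, xbar = 11.8333.
SXX = sum((xi - xbar)^2) = 190.8333.
h = 1/6 + (19 - 11.8333)^2 / 190.8333 = 0.4358.

0.4358


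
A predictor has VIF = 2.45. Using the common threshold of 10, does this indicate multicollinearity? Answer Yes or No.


The threshold is 10.
VIF = 2.45 is < 10.
Multicollinearity indication: No.

No


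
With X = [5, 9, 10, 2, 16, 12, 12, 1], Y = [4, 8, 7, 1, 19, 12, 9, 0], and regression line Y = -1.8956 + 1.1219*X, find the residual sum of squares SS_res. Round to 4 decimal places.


For each point, residual = actual - predicted.
Residuals: [0.2861, -0.2015, -2.3234, 0.6518, 2.9452, 0.4328, -2.5672, 0.7737].
Sum of squared residuals = 21.9961.

21.9961


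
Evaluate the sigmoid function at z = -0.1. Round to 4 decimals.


exp(0.1000) = 1.1052.
1 + exp(-z) = 2.1052.
sigmoid = 1/2.1052 = 0.4750.

0.4750


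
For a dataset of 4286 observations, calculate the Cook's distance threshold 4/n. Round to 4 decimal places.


Using the rule of thumb:
Threshold = 4 / 4286 = 0.0009.

0.0009


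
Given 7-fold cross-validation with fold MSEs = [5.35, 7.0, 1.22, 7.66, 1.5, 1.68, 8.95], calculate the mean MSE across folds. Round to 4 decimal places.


Add all fold MSEs: 33.3600.
Divide by k = 7: 33.3600/7 = 4.7657.

4.7657


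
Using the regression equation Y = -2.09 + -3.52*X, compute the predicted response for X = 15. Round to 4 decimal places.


Plug X = 15 into Y = -2.09 + -3.52*X:
Y = -2.09 + -52.8000 = -54.8900.

-54.8900


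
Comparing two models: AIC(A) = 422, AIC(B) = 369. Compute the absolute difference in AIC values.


|AIC_A - AIC_B| = |422 - 369| = 53.
Model B is preferred (lower AIC).

53


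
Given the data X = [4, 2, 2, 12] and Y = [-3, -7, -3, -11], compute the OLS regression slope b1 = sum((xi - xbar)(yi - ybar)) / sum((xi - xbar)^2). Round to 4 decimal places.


Calculate xbar = 5.0000, ybar = -6.0000.
S_xx = 68.0000, S_xy = -44.0000.
Using b1 = S_xy / S_xx = -44.0000 / 68.0000, we get b1 = -0.6471.

-0.6471


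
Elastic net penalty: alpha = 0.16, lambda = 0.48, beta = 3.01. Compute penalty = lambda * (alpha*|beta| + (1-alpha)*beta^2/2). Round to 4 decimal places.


Compute:
L1 = 0.16 * 3.01 = 0.4816.
L2 = 0.84 * 3.01^2 / 2 = 3.8052.
Penalty = 0.48 * (0.4816 + 3.8052) = 2.0577.

2.0577


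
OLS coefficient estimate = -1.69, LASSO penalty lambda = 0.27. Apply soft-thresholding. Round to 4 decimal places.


Absolute value: |-1.69| = 1.69.
Compare to lambda = 0.27.
Since |beta| > lambda, coefficient = sign(beta)*(|beta| - lambda) = -1.4200.

-1.4200


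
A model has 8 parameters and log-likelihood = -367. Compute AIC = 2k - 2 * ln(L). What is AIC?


Compute:
2k = 2*8 = 16.
-2*loglik = -2*(-367) = 734.
AIC = 16 + 734 = 750.

750


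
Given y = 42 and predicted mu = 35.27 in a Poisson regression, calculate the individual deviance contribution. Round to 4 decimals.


y/mu = 42/35.27 = 1.190814 (approx.), and ln(42/35.27) = 0.174637.
y * ln(y/mu) = 42 * 0.174637 = 7.334754.
y - mu = 6.73.
D = 2 * (7.334754 - 6.73) = 1.209508, which rounds to 1.2095.

1.2095


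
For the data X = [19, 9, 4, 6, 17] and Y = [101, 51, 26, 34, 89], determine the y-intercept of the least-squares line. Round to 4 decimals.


Compute b1 = 4.9888 from the OLS formula.
With xbar = 11.0000 and ybar = 60.2000, the intercept is:
b0 = 60.2000 - 4.9888 * 11.0000 = 5.3236.

5.3236


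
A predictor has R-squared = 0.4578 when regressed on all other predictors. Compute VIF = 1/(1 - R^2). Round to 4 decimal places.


Denominator: 1 - 0.4578 = 0.5422.
VIF = 1 / 0.5422 = 1.8443.

1.8443


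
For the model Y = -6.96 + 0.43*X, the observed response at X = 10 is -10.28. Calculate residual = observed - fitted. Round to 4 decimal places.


Compute yhat = -6.96 + (0.43)(10) = -2.6600.
Residual = actual - predicted = -10.28 - -2.6600 = -7.6200.

-7.6200


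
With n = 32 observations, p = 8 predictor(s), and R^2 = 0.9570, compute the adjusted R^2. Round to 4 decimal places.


Plug in: Adj R^2 = 1 - (1 - 0.9570) * 31/23.
= 1 - 0.0430 * 31/23
= 1 - 1.3330 / 23
= 1 - 0.0580 = 0.9420.

0.9420


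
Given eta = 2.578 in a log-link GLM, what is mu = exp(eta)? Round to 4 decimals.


The inverse log link gives:
mu = exp(2.578) = 13.1708.

13.1708


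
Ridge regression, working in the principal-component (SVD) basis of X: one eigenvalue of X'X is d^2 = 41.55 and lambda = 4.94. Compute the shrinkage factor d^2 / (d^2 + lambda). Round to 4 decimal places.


Denominator = d^2 + lambda = 41.55 + 4.94 = 46.4900.
Shrinkage = 41.55 / 46.4900 = 0.8937.

0.8937


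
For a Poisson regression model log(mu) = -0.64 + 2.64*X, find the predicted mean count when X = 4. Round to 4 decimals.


eta = -0.64 + 2.64 * 4 = 9.9200.
mu = exp(9.9200) = 20332.9906.

20332.9906


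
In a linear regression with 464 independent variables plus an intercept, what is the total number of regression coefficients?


Total coefficients = number of predictors + 1 (for the intercept).
= 464 + 1 = 465.

465


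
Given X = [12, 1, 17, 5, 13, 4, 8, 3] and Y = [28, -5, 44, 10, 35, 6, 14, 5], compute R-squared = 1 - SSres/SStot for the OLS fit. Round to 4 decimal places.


The fitted line is Y = -6.2683 + 2.9706*X.
SSres = 31.8087, SStot = 1980.8750.
R^2 = 1 - SSres/SStot = 0.9839.

0.9839


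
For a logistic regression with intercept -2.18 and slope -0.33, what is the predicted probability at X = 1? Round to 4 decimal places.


Linear predictor: z = -2.18 + -0.33 * 1 = -2.5100.
P = 1/(1 + exp(2.5100)) = 1/(1 + 12.3049) = 0.0752.

0.0752


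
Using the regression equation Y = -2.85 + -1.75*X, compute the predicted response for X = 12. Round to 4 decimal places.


Substitute X = 12 into the equation:
Y = -2.85 + -1.75 * 12 = -2.85 + -21.0000 = -23.8500.

-23.8500


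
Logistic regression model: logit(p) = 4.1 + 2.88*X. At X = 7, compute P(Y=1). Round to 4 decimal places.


z = 4.1 + 2.88 * 7 = 24.2600.
Sigmoid: P = 1 / (1 + exp(-24.2600)) = 1.0000.

1.0000


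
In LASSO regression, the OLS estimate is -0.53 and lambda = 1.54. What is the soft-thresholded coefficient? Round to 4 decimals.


|beta_OLS| = 0.53.
lambda = 1.54.
Since |beta| <= lambda, the coefficient is set to 0.
Result = 0.0000.

0.0000


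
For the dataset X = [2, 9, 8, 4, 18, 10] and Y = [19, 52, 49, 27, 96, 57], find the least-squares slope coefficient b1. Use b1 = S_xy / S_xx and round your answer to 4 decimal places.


The sample means are xbar = 8.5000 and ybar = 50.0000.
Compute S_xx = 155.5000 and S_xy = 754.0000.
Slope b1 = S_xy / S_xx = 754.0000 / 155.5000 = 4.8489.

4.8489


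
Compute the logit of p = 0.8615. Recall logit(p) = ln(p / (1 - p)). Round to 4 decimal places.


Compute the odds: 0.8615/0.1385 = 6.2202.
Take the natural log: ln(6.2202) = 1.8278.

1.8278


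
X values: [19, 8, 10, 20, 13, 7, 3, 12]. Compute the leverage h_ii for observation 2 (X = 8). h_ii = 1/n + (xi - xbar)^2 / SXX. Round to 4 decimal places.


Compute xbar = 11.5000 with n = 8 observations.
SXX = 238.0000.
Leverage = 1/8 + (8 - 11.5000)^2/238.0000 = 0.1765.

0.1765


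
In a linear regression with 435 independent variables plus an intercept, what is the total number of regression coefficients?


Including the intercept, the model has 435 predictor coefficients + 1 intercept.
Total = 436.

436


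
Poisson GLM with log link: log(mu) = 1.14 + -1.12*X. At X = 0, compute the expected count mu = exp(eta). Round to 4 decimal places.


Linear predictor: eta = 1.14 + (-1.12)(0) = 1.1400.
Expected count: mu = exp(1.1400) = 3.1268.

3.1268


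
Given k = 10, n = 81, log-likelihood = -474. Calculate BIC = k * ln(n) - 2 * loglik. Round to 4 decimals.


Compute k*ln(n) = 10*ln(81) = 10*4.394449 = 43.944490.
Then -2*loglik = 948.
BIC = 43.944490 + 948 = 991.944490, which rounds to 991.9445.

991.9445


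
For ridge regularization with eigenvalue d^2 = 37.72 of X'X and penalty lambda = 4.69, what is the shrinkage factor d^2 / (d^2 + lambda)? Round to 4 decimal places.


Compute the denominator: 37.72 + 4.69 = 42.4100.
Shrinkage factor = 37.72 / 42.4100 = 0.8894.

0.8894


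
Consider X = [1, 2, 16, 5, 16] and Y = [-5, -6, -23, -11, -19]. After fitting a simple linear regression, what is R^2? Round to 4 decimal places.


Fit the OLS line: b0 = -4.4396, b1 = -1.0450.
SSres = 10.3495.
SStot = 252.8000.
R^2 = 1 - 10.3495/252.8000 = 0.9591.

0.9591


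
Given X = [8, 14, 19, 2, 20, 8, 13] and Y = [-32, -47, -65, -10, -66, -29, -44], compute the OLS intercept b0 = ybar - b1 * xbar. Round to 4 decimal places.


Compute b1 = -3.1080 from the OLS formula.
With xbar = 12.0000 and ybar = -41.8571, the intercept is:
b0 = -41.8571 - -3.1080 * 12.0000 = -4.5611.

-4.5611


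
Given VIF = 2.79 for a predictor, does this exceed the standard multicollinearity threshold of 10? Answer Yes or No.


Compare VIF = 2.79 to the threshold of 10.
2.79 < 10, so the answer is No.

No


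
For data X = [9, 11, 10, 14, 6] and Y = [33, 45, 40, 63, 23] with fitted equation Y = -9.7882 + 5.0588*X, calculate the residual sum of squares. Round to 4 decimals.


Compute predicted values, then residuals = yi - yhat_i.
Residuals: [-2.7410, -0.8586, -0.7998, 1.9650, 2.4354].
SSres = sum(residual^2) = 18.6824.

18.6824


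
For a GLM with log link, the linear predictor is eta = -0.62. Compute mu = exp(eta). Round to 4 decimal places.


Apply the inverse link:
mu = e^-0.62 = 0.5379.

0.5379


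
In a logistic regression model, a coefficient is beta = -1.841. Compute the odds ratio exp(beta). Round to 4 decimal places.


exp(-1.841) = 0.1587.
So the odds ratio is 0.1587.

0.1587


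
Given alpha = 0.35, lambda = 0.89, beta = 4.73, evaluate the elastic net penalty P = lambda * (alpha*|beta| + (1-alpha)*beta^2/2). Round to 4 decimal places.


Compute:
L1 = 0.35 * 4.73 = 1.6555.
L2 = 0.65 * 4.73^2 / 2 = 7.2712.
Penalty = 0.89 * (1.6555 + 7.2712) = 7.9448.

7.9448


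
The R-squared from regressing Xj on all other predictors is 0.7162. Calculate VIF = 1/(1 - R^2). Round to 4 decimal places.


Denominator: 1 - 0.7162 = 0.2838.
VIF = 1 / 0.2838 = 3.5236.

3.5236


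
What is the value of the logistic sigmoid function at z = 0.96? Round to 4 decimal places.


exp(-0.9600) = 0.3829.
1 + exp(-z) = 1.3829.
sigmoid = 1/1.3829 = 0.7231.

0.7231


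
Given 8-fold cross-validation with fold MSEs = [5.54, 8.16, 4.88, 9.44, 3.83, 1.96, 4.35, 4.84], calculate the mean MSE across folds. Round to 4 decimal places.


Total MSE across folds = 43.0000.
CV-MSE = 43.0000/8 = 5.3750.

5.3750


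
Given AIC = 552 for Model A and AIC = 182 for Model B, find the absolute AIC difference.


Compute |552 - 182| = 370.
Model B has the smaller AIC.

370


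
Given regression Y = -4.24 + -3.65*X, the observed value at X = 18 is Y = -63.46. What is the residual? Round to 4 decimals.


Compute yhat = -4.24 + (-3.65)(18) = -69.9400.
Residual = actual - predicted = -63.46 - -69.9400 = 6.4800.

6.4800


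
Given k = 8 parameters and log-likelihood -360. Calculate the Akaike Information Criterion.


AIC = 2k - 2*loglik = 2(8) - 2(-360).
= 16 + 720 = 736.

736


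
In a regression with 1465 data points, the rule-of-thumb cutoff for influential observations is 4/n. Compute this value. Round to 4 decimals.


Cook's distance cutoff = 4/n = 4/1465.
= 0.0027.

0.0027


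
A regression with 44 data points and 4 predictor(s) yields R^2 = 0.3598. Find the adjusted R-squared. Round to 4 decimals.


Adjusted R^2 = 1 - (1 - R^2) * (n-1)/(n-p-1).
(1 - R^2) = 0.6402.
(n-1)/(n-p-1) = 43/39.
(1 - R^2) * (n-1) = 0.6402 * 43 = 27.5286.
Divide by (n-p-1): 27.5286 / 39 = 0.7059.
Adj R^2 = 1 - 0.7059 = 0.2941.

0.2941


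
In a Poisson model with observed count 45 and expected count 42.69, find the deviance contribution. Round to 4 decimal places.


First: ln(45/42.69) = 0.052698.
Then: 45 * 0.052698 = 2.371410.
y - mu = 45 - 42.69 = 2.31.
D = 2(2.371410 - 2.31) = 0.122820, which rounds to 0.1228.

0.1228


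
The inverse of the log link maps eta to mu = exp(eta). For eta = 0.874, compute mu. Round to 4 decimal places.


Apply the inverse link:
mu = e^0.874 = 2.3965.

2.3965


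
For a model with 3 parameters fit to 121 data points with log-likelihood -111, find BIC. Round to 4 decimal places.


Compute k*ln(n) = 3*ln(121) = 3*4.795791 = 14.387373.
Then -2*loglik = 222.
BIC = 14.387373 + 222 = 236.387373, which rounds to 236.3874.

236.3874


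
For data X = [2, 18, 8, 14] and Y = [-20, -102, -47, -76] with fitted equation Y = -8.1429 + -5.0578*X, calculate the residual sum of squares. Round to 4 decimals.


For each point, residual = actual - predicted.
Residuals: [-1.7415, -2.8167, 1.6053, 2.9521].
Sum of squared residuals = 22.2585.

22.2585


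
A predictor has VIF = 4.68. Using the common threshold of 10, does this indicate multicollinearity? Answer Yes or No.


The threshold is 10.
VIF = 4.68 is < 10.
Multicollinearity indication: No.

No


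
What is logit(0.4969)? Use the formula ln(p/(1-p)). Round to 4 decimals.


The odds are p/(1-p) = 0.4969 / 0.5031 = 0.9877.
logit(p) = ln(0.9877) = -0.0124.

-0.0124


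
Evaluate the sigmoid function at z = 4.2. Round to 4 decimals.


First, exp(-4.2000) = 0.0150.
Then sigma(z) = 1/(1 + 0.0150) = 0.9852.

0.9852


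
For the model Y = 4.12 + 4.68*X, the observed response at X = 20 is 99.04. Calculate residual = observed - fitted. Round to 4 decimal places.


Predicted = 4.12 + 4.68 * 20 = 97.7200.
Residual = 99.04 - 97.7200 = 1.3200.

1.3200


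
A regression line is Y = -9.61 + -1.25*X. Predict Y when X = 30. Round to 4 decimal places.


Plug X = 30 into Y = -9.61 + -1.25*X:
Y = -9.61 + -37.5000 = -47.1100.

-47.1100


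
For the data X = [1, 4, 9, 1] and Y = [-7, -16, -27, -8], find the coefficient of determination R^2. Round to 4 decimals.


The fitted line is Y = -5.3333 + -2.4444*X.
SSres = 1.5556, SStot = 257.0000.
R^2 = 1 - SSres/SStot = 0.9939.

0.9939


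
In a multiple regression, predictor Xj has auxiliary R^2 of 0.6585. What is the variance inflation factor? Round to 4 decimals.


Using VIF = 1/(1 - R^2_j):
1 - 0.6585 = 0.3415.
VIF = 2.9283.

2.9283


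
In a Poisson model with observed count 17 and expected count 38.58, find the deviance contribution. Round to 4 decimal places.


y/mu = 17/38.58 = 0.440643 (approx.), and ln(17/38.58) = -0.819521.
y * ln(y/mu) = 17 * -0.819521 = -13.931857.
y - mu = -21.58.
D = 2 * (-13.931857 - -21.58) = 15.296286, which rounds to 15.2963.

15.2963


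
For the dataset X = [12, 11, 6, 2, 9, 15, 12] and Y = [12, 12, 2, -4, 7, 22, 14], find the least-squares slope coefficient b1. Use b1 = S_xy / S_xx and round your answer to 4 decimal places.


Calculate xbar = 9.5714, ybar = 9.2857.
S_xx = 113.7143, S_xy = 218.8571.
Using b1 = S_xy / S_xx = 218.8571 / 113.7143, we get b1 = 1.9246.

1.9246


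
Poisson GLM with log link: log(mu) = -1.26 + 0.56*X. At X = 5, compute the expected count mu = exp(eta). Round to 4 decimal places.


Linear predictor: eta = -1.26 + (0.56)(5) = 1.5400.
Expected count: mu = exp(1.5400) = 4.6646.

4.6646


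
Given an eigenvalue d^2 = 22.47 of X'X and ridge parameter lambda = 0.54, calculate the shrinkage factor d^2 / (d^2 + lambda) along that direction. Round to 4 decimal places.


Compute the denominator: 22.47 + 0.54 = 23.0100.
Shrinkage factor = 22.47 / 23.0100 = 0.9765.

0.9765


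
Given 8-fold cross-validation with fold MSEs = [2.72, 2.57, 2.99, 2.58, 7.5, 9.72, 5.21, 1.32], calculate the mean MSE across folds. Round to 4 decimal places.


Total MSE across folds = 34.6100.
CV-MSE = 34.6100/8 = 4.3263.

4.3263


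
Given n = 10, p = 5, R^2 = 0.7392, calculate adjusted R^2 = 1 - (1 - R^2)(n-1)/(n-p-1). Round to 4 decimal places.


Adjusted R^2 = 1 - (1 - R^2) * (n-1)/(n-p-1).
(1 - R^2) = 0.2608.
(n-1)/(n-p-1) = 9/4.
(1 - R^2) * (n-1) = 0.2608 * 9 = 2.3472.
Divide by (n-p-1): 2.3472 / 4 = 0.5868.
Adj R^2 = 1 - 0.5868 = 0.4132.

0.4132


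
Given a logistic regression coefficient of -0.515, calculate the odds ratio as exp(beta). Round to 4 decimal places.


Odds ratio = exp(beta) = exp(-0.515).
= 0.5975.

0.5975


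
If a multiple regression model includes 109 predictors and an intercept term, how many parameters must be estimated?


Total coefficients = number of predictors + 1 (for the intercept).
= 109 + 1 = 110.

110


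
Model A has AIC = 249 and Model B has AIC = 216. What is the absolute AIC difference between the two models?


|AIC_A - AIC_B| = |249 - 216| = 33.
Model B is preferred (lower AIC).

33


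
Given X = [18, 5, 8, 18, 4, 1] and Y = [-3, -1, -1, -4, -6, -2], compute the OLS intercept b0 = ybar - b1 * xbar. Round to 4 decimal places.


First find the slope: b1 = -0.0448.
Means: xbar = 9.0000, ybar = -2.8333.
b0 = ybar - b1 * xbar = -2.8333 - -0.0448 * 9.0000 = -2.4303.

-2.4303


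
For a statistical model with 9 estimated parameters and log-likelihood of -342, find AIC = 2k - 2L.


AIC = 2*9 - 2*(-342).
= 18 + 684 = 702.

702


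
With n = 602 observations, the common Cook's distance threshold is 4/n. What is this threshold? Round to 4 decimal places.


Cook's distance cutoff = 4/n = 4/602.
= 0.0066.

0.0066


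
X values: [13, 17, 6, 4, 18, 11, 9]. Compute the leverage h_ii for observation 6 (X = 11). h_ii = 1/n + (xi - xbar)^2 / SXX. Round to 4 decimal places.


Mean of X: xbar = 11.1429.
SXX = 166.8571.
For X = 11: h = 1/7 + (11 - 11.1429)^2/166.8571 = 0.1430.

0.1430


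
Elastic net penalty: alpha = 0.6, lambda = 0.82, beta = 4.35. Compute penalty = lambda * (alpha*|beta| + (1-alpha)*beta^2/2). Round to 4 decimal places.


alpha * |beta| = 0.6 * 4.35 = 2.6100.
(1-alpha) * beta^2/2 = 0.4 * 18.9225/2 = 3.7845.
Total = 0.82 * (2.6100 + 3.7845) = 5.2435.

5.2435


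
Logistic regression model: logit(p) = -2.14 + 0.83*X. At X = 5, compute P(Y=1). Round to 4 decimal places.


Linear predictor: z = -2.14 + 0.83 * 5 = 2.0100.
P = 1/(1 + exp(-2.0100)) = 1/(1 + 0.1340) = 0.8818.

0.8818


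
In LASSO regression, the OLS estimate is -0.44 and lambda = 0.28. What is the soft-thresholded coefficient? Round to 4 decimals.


Check: |-0.44| = 0.44 vs lambda = 0.28.
Since |beta| > lambda, coefficient = sign(beta)*(|beta| - lambda) = -0.1600.
Soft-thresholded coefficient = -0.1600.

-0.1600


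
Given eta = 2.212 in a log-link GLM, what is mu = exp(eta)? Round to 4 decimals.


The inverse log link gives:
mu = exp(2.212) = 9.1340.

9.1340


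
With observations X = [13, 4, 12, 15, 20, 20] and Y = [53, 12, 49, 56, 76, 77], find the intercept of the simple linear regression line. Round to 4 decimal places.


First find the slope: b1 = 3.9494.
Means: xbar = 14.0000, ybar = 53.8333.
b0 = ybar - b1 * xbar = 53.8333 - 3.9494 * 14.0000 = -1.4588.

-1.4588


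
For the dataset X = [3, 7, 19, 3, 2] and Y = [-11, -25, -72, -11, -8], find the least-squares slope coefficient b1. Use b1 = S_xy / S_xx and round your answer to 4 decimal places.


The sample means are xbar = 6.8000 and ybar = -25.4000.
Compute S_xx = 200.8000 and S_xy = -761.4000.
Slope b1 = S_xy / S_xx = -761.4000 / 200.8000 = -3.7918.

-3.7918


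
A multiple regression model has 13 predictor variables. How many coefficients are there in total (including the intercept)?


Including the intercept, the model has 13 predictor coefficients + 1 intercept.
Total = 14.

14


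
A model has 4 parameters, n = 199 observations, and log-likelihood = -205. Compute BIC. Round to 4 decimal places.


k * ln(n) = 4 * ln(199) = 4 * 5.293305 = 21.173220.
-2 * loglik = -2 * (-205) = 410.
BIC = 21.173220 + 410 = 431.173220, which rounds to 431.1732.

431.1732


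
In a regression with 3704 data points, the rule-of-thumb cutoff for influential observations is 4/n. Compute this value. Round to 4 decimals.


Cook's distance cutoff = 4/n = 4/3704.
= 0.0011.

0.0011


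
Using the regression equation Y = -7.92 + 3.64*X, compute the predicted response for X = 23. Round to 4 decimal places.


Plug X = 23 into Y = -7.92 + 3.64*X:
Y = -7.92 + 83.7200 = 75.8000.

75.8000


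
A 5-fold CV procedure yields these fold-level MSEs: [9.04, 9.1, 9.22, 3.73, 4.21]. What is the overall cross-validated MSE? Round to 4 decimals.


Sum of fold MSEs = 35.3000.
Average = 35.3000 / 5 = 7.0600.

7.0600


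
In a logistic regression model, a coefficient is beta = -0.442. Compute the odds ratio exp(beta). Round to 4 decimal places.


exp(-0.442) = 0.6427.
So the odds ratio is 0.6427.

0.6427


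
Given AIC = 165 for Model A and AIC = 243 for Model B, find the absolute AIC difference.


Absolute difference = |165 - 243| = 78.
The model with lower AIC (A) is preferred.

78


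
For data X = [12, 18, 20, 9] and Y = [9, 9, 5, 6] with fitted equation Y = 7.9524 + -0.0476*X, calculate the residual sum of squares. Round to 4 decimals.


Compute predicted values, then residuals = yi - yhat_i.
Residuals: [1.6188, 1.9044, -2.0004, -1.5240].
SSres = sum(residual^2) = 12.5714.

12.5714


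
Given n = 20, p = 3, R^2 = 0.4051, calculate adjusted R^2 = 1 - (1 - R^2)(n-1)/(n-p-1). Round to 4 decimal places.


Plug in: Adj R^2 = 1 - (1 - 0.4051) * 19/16.
= 1 - 0.5949 * 19/16
= 1 - 11.3031 / 16
= 1 - 0.7064 = 0.2936.

0.2936


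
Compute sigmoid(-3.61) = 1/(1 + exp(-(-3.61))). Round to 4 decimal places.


First, exp(3.6100) = 36.9661.
Then sigma(z) = 1/(1 + 36.9661) = 0.0263.

0.0263


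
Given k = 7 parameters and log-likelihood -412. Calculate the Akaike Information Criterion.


Compute:
2k = 2*7 = 14.
-2*loglik = -2*(-412) = 824.
AIC = 14 + 824 = 838.

838


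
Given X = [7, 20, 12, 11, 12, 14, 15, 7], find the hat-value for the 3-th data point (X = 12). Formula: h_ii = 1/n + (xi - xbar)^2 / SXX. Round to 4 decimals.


n = 8, xbar = 12.2500.
SXX = sum((xi - xbar)^2) = 127.5000.
h = 1/8 + (12 - 12.2500)^2 / 127.5000 = 0.1255.

0.1255


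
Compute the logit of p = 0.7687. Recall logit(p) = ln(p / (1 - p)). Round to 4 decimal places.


Compute the odds: 0.7687/0.2313 = 3.3234.
Take the natural log: ln(3.3234) = 1.2010.

1.2010


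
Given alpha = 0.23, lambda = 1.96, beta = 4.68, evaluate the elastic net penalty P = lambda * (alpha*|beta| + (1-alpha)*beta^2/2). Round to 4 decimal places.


L1 component = 0.23 * |4.68| = 1.0764.
L2 component = 0.77 * 4.68^2 / 2 = 8.4324.
Penalty = 1.96 * (1.0764 + 8.4324) = 1.96 * 9.5088 = 18.6373.

18.6373


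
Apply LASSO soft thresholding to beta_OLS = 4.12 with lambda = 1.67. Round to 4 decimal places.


|beta_OLS| = 4.12.
lambda = 1.67.
Since |beta| > lambda, coefficient = sign(beta)*(|beta| - lambda) = 2.4500.
Result = 2.4500.

2.4500


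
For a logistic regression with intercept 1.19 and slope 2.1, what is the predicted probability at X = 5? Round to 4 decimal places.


z = 1.19 + 2.1 * 5 = 11.6900.
Sigmoid: P = 1 / (1 + exp(-11.6900)) = 1.0000.

1.0000


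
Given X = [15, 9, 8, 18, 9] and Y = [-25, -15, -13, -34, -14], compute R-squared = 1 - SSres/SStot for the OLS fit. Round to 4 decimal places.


Fit the OLS line: b0 = 3.7893, b1 = -2.0330.
SSres = 5.1142.
SStot = 330.8000.
R^2 = 1 - 5.1142/330.8000 = 0.9845.

0.9845


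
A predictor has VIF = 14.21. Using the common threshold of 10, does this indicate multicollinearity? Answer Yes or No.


The threshold is 10.
VIF = 14.21 is >= 10.
Multicollinearity indication: Yes.

Yes


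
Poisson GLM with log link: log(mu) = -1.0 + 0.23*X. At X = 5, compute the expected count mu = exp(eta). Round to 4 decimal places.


Linear predictor: eta = -1.0 + (0.23)(5) = 0.1500.
Expected count: mu = exp(0.1500) = 1.1618.

1.1618


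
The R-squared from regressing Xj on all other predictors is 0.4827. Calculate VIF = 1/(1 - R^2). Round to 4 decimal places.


Denominator: 1 - 0.4827 = 0.5173.
VIF = 1 / 0.5173 = 1.9331.

1.9331


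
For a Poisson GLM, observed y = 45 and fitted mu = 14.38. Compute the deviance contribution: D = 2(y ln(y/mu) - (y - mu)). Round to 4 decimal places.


First: ln(45/14.38) = 1.140824.
Then: 45 * 1.140824 = 51.337080.
y - mu = 45 - 14.38 = 30.62.
D = 2(51.337080 - 30.62) = 41.434160, which rounds to 41.4342.

41.4342


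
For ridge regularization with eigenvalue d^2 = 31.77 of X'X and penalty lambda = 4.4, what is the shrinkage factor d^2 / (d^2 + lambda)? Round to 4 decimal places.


Denominator = d^2 + lambda = 31.77 + 4.4 = 36.1700.
Shrinkage = 31.77 / 36.1700 = 0.8784.

0.8784


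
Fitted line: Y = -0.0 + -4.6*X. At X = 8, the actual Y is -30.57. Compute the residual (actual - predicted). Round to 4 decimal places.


Predicted = -0.0 + -4.6 * 8 = -36.8000.
Residual = -30.57 - -36.8000 = 6.2300.

6.2300


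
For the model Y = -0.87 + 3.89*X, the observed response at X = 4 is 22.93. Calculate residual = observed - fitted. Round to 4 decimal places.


Fitted value at X = 4 is yhat = -0.87 + 3.89*4 = 14.6900.
Residual = 22.93 - 14.6900 = 8.2400.

8.2400


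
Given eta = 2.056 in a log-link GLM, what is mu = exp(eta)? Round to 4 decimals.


mu = exp(eta) = exp(2.056).
= 7.8146.

7.8146


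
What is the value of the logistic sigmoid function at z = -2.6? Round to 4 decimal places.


Compute exp(2.6000) = 13.4637.
Sigmoid = 1 / (1 + 13.4637) = 1 / 14.4637 = 0.0691.

0.0691


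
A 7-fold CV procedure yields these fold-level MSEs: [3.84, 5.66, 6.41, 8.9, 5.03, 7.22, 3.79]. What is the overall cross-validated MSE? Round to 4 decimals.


Sum of fold MSEs = 40.8500.
Average = 40.8500 / 7 = 5.8357.

5.8357


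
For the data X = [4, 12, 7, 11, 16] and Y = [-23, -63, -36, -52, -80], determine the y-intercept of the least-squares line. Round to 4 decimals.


Compute b1 = -4.7907 from the OLS formula.
With xbar = 10.0000 and ybar = -50.8000, the intercept is:
b0 = -50.8000 - -4.7907 * 10.0000 = -2.8930.

-2.8930


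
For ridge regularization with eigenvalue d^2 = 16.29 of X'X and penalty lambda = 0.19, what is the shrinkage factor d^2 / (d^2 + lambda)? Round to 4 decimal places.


Compute the denominator: 16.29 + 0.19 = 16.4800.
Shrinkage factor = 16.29 / 16.4800 = 0.9885.

0.9885


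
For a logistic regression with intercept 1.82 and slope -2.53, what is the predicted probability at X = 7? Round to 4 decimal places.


z = 1.82 + -2.53 * 7 = -15.8900.
Sigmoid: P = 1 / (1 + exp(15.8900)) = 0.0000.

0.0000


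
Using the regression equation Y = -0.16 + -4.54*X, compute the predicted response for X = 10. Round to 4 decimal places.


Substitute X = 10 into the equation:
Y = -0.16 + -4.54 * 10 = -0.16 + -45.4000 = -45.5600.

-45.5600


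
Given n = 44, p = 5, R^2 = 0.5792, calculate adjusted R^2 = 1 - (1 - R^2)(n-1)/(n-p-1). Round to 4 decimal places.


Plug in: Adj R^2 = 1 - (1 - 0.5792) * 43/38.
= 1 - 0.4208 * 43/38
= 1 - 18.0944 / 38
= 1 - 0.4762 = 0.5238.

0.5238


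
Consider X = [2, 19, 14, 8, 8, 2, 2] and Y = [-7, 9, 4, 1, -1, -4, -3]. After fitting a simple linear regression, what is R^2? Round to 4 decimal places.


After computing the OLS fit (b0=-6.2794, b1=0.7810):
SSres = 11.2988, SStot = 172.8571.
R^2 = 1 - 11.2988/172.8571 = 0.9346.

0.9346


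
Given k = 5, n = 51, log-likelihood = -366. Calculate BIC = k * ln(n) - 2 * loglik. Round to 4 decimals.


k * ln(n) = 5 * ln(51) = 5 * 3.931826 = 19.659130.
-2 * loglik = -2 * (-366) = 732.
BIC = 19.659130 + 732 = 751.659130, which rounds to 751.6591.

751.6591


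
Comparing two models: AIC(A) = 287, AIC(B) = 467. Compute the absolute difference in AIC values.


Compute |287 - 467| = 180.
Model A has the smaller AIC.

180


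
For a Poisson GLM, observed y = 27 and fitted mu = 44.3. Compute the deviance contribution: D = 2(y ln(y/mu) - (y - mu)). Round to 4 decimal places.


y/mu = 27/44.3 = 0.609481 (approx.), and ln(27/44.3) = -0.495148.
y * ln(y/mu) = 27 * -0.495148 = -13.368996.
y - mu = -17.3.
D = 2 * (-13.368996 - -17.3) = 7.862008, which rounds to 7.8620.

7.8620


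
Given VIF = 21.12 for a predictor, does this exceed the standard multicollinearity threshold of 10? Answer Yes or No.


Compare VIF = 21.12 to the threshold of 10.
21.12 >= 10, so the answer is Yes.

Yes


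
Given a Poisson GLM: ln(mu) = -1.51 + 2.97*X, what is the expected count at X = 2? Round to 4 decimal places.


Linear predictor: eta = -1.51 + (2.97)(2) = 4.4300.
Expected count: mu = exp(4.4300) = 83.9314.

83.9314


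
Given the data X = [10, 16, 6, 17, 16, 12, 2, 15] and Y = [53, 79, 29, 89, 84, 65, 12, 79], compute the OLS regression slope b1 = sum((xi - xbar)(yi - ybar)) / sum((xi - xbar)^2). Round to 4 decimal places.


Calculate xbar = 11.7500, ybar = 61.2500.
S_xx = 205.5000, S_xy = 1056.5000.
Using b1 = S_xy / S_xx = 1056.5000 / 205.5000, we get b1 = 5.1411.

5.1411


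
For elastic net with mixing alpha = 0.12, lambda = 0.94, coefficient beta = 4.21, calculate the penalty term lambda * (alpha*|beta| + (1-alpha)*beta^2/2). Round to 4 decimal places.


Compute:
L1 = 0.12 * 4.21 = 0.5052.
L2 = 0.88 * 4.21^2 / 2 = 7.7986.
Penalty = 0.94 * (0.5052 + 7.7986) = 7.8056.

7.8056


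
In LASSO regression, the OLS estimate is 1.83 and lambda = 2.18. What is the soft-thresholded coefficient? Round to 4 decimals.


Absolute value: |1.83| = 1.83.
Compare to lambda = 2.18.
Since |beta| <= lambda, the coefficient is set to 0.

0.0000


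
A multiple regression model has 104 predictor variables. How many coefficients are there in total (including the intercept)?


Total coefficients = number of predictors + 1 (for the intercept).
= 104 + 1 = 105.

105


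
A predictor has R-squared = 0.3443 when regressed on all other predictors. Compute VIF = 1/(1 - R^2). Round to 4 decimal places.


Denominator: 1 - 0.3443 = 0.6557.
VIF = 1 / 0.6557 = 1.5251.

1.5251


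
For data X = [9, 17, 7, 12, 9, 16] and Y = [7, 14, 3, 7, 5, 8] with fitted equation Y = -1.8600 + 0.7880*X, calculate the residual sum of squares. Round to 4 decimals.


Predicted values from Y = -1.8600 + 0.7880*X.
Residuals: [1.7680, 2.4640, -0.6560, -0.5960, -0.2320, -2.7480].
SSres = 17.5880.

17.5880


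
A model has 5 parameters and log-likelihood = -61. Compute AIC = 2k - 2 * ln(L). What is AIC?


AIC = 2k - 2*loglik = 2(5) - 2(-61).
= 10 + 122 = 132.

132


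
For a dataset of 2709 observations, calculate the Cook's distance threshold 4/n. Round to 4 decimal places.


Cook's distance cutoff = 4/n = 4/2709.
= 0.0015.

0.0015


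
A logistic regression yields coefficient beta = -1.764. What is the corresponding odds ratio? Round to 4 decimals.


exp(-1.764) = 0.1714.
So the odds ratio is 0.1714.

0.1714


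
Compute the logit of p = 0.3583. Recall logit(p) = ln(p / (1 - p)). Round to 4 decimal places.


The odds are p/(1-p) = 0.3583 / 0.6417 = 0.5584.
logit(p) = ln(0.5584) = -0.5828.

-0.5828


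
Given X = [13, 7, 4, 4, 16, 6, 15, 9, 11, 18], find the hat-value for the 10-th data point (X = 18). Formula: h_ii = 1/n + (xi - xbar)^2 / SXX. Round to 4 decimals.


Compute xbar = 10.3000 with n = 10 observations.
SXX = 232.1000.
Leverage = 1/10 + (18 - 10.3000)^2/232.1000 = 0.3555.

0.3555


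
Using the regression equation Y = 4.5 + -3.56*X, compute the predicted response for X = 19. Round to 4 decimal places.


Predicted value:
Y = 4.5 + (-3.56)(19) = 4.5 + -67.6400 = -63.1400.

-63.1400


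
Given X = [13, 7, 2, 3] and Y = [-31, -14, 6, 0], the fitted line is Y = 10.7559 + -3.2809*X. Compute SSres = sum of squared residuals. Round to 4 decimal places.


Compute predicted values, then residuals = yi - yhat_i.
Residuals: [0.8958, -1.7896, 1.8059, -0.9132].
SSres = sum(residual^2) = 8.1003.

8.1003


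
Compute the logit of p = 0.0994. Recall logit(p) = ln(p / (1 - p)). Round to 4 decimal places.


1 - p = 0.9006.
p/(1-p) = 0.1104.
logit = ln(0.1104) = -2.2039.

-2.2039


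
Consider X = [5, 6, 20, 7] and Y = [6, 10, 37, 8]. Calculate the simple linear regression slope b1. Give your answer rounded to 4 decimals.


The sample means are xbar = 9.5000 and ybar = 15.2500.
Compute S_xx = 149.0000 and S_xy = 306.5000.
Slope b1 = S_xy / S_xx = 306.5000 / 149.0000 = 2.0570.

2.0570


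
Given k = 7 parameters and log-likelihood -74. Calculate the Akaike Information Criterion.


AIC = 2*7 - 2*(-74).
= 14 + 148 = 162.

162


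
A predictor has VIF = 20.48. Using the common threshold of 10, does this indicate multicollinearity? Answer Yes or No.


Compare VIF = 20.48 to the threshold of 10.
20.48 >= 10, so the answer is Yes.

Yes


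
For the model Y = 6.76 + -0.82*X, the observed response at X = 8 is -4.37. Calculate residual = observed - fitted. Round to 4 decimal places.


Predicted = 6.76 + -0.82 * 8 = 0.2000.
Residual = -4.37 - 0.2000 = -4.5700.

-4.5700


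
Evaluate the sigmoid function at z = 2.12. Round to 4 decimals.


Compute exp(-2.1200) = 0.1200.
Sigmoid = 1 / (1 + 0.1200) = 1 / 1.1200 = 0.8928.

0.8928


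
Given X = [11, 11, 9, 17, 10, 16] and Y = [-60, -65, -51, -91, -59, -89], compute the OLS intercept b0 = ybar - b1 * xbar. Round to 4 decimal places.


First find the slope: b1 = -5.0000.
Means: xbar = 12.3333, ybar = -69.1667.
b0 = ybar - b1 * xbar = -69.1667 - -5.0000 * 12.3333 = -7.5000.

-7.5000


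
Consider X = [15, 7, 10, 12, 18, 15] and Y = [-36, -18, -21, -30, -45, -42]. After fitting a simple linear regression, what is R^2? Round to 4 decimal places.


Fit the OLS line: b0 = 2.5116, b1 = -2.6892.
SSres = 35.8858.
SStot = 606.0000.
R^2 = 1 - 35.8858/606.0000 = 0.9408.

0.9408


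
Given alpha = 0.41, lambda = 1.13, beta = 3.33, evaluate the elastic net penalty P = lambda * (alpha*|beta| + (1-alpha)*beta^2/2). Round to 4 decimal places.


alpha * |beta| = 0.41 * 3.33 = 1.3653.
(1-alpha) * beta^2/2 = 0.59 * 11.0889/2 = 3.2712.
Total = 1.13 * (1.3653 + 3.2712) = 5.2393.

5.2393


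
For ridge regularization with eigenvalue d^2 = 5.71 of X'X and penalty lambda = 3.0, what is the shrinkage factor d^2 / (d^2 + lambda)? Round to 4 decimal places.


Denominator = d^2 + lambda = 5.71 + 3.0 = 8.7100.
Shrinkage = 5.71 / 8.7100 = 0.6556.

0.6556


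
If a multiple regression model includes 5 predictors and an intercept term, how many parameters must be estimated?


Including the intercept, the model has 5 predictor coefficients + 1 intercept.
Total = 6.

6


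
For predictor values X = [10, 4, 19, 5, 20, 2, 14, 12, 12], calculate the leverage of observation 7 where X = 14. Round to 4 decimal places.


n = 9, xbar = 10.8889.
SXX = sum((xi - xbar)^2) = 322.8889.
h = 1/9 + (14 - 10.8889)^2 / 322.8889 = 0.1411.

0.1411


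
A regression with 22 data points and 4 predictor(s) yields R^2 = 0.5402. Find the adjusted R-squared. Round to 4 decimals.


Adjusted R^2 = 1 - (1 - R^2) * (n-1)/(n-p-1).
(1 - R^2) = 0.4598.
(n-1)/(n-p-1) = 21/17.
(1 - R^2) * (n-1) = 0.4598 * 21 = 9.6558.
Divide by (n-p-1): 9.6558 / 17 = 0.5680.
Adj R^2 = 1 - 0.5680 = 0.4320.

0.4320


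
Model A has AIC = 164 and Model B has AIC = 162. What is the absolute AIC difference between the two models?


|AIC_A - AIC_B| = |164 - 162| = 2.
Model B is preferred (lower AIC).

2


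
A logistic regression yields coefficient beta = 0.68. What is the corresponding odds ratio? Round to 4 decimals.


The odds ratio is computed as:
OR = e^(0.68) = 1.9739.

1.9739


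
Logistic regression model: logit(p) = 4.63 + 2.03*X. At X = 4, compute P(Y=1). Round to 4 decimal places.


Linear predictor: z = 4.63 + 2.03 * 4 = 12.7500.
P = 1/(1 + exp(-12.7500)) = 1/(1 + 0.0000) = 1.0000.

1.0000


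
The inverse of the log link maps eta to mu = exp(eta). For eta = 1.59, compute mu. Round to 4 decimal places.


mu = exp(eta) = exp(1.59).
= 4.9037.

4.9037


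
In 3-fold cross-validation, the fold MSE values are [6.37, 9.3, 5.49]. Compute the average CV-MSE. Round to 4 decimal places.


Total MSE across folds = 21.1600.
CV-MSE = 21.1600/3 = 7.0533.

7.0533


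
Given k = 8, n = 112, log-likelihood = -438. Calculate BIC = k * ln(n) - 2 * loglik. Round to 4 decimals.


ln(112) = 4.718499.
k * ln(n) = 8 * 4.718499 = 37.747992.
-2L = 876.
BIC = 37.747992 + 876 = 913.747992, which rounds to 913.7480.

913.7480


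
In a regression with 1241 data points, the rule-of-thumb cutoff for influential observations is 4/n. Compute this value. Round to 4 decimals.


Using the rule of thumb:
Threshold = 4 / 1241 = 0.0032.

0.0032


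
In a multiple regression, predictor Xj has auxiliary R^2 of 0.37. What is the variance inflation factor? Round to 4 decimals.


Using VIF = 1/(1 - R^2_j):
1 - 0.37 = 0.63.
VIF = 1.5873.

1.5873


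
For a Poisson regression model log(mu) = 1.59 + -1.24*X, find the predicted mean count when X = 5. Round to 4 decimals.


eta = 1.59 + -1.24 * 5 = -4.6100.
mu = exp(-4.6100) = 0.0100.

0.0100


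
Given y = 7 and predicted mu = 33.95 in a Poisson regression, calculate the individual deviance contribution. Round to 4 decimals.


Compute y*ln(y/mu) = 7*ln(7/33.95) = 7*-1.578979 = -11.052853.
y - mu = -26.95.
D = 2*(-11.052853 - (-26.95)) = 31.794294, which rounds to 31.7943.

31.7943


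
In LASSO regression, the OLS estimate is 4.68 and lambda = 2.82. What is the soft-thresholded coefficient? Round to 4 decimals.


|beta_OLS| = 4.68.
lambda = 2.82.
Since |beta| > lambda, coefficient = sign(beta)*(|beta| - lambda) = 1.8600.
Result = 1.8600.

1.8600


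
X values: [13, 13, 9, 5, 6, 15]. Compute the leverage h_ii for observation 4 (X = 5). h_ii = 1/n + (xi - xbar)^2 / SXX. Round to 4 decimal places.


Compute xbar = 10.1667 with n = 6 observations.
SXX = 84.8333.
Leverage = 1/6 + (5 - 10.1667)^2/84.8333 = 0.4813.

0.4813


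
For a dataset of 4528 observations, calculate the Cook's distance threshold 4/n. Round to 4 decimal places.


Using the rule of thumb:
Threshold = 4 / 4528 = 0.0009.

0.0009


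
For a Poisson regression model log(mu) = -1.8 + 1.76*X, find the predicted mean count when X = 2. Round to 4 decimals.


eta = -1.8 + 1.76 * 2 = 1.7200.
mu = exp(1.7200) = 5.5845.

5.5845


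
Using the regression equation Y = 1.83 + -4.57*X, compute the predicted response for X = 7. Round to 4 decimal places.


Plug X = 7 into Y = 1.83 + -4.57*X:
Y = 1.83 + -31.9900 = -30.1600.

-30.1600


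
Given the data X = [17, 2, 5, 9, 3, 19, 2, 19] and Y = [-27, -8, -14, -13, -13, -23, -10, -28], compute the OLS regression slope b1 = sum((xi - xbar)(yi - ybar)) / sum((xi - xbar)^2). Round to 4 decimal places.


The sample means are xbar = 9.5000 and ybar = -17.0000.
Compute S_xx = 412.0000 and S_xy = -398.0000.
Slope b1 = S_xy / S_xx = -398.0000 / 412.0000 = -0.9660.

-0.9660


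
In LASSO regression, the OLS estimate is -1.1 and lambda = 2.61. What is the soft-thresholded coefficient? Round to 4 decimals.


|beta_OLS| = 1.1.
lambda = 2.61.
Since |beta| <= lambda, the coefficient is set to 0.
Result = 0.0000.

0.0000
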